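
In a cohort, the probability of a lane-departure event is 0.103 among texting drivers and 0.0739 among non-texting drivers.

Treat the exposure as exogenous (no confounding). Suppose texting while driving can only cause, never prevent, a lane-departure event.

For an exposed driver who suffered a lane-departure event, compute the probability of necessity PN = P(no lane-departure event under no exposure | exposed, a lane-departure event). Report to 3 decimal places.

Let p₁ = 0.103, p₀ = 0.0739.
Under exogeneity and monotonicity, PN = (p₁ − p₀) / p₁.
PN = (0.103 − 0.0739) / 0.103 = 0.0291 / 0.103 ≈ 0.2825

PN ≈ 0.283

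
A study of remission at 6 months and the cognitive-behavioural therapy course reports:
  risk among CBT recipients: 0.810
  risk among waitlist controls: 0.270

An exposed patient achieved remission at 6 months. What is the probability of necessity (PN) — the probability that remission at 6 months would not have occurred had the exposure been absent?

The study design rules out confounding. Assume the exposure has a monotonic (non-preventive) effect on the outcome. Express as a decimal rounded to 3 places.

PN ≈ 0.667

Let p₁ = 0.81, p₀ = 0.27.
Under exogeneity and monotonicity, PN = (p₁ − p₀) / p₁.
PN = (0.81 − 0.27) / 0.81 = 0.54 / 0.81 ≈ 0.6667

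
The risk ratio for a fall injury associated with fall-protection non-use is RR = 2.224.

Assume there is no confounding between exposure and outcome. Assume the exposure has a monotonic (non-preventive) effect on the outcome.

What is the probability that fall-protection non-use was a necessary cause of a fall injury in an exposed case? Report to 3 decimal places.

Under exogeneity and monotonicity, PN = (RR − 1) / RR = 1 − 1/RR.
PN = (2.224 − 1) / 2.224 = 1.224 / 2.224 ≈ 0.5504

PN ≈ 0.550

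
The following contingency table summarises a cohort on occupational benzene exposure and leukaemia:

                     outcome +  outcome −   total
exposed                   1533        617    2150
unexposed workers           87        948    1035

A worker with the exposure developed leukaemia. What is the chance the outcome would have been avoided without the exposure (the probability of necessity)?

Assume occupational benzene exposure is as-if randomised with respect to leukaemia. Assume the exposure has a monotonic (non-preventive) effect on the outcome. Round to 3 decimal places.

PN ≈ 0.882

p₁ = P(outcome | exposed) = 1533/2150 = 0.71302
p₀ = P(outcome | unexposed) = 87/1035 = 0.084058
Under exogeneity and monotonicity, PN = (p₁ − p₀)/p₁.
PN = (0.71302 − 0.084058) / 0.71302 ≈ 0.8821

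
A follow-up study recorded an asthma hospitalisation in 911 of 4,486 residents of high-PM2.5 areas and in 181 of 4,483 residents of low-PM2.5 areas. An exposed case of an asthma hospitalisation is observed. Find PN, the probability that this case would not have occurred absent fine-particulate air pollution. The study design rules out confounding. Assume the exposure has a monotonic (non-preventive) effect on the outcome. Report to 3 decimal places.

PN ≈ 0.801

p₁ = P(outcome | exposed) = 911/4486 = 0.20308
p₀ = P(outcome | unexposed) = 181/4483 = 0.040375
Under exogeneity and monotonicity, PN = (p₁ − p₀) / p₁.
PN = (0.20308 − 0.040375) / 0.20308 = 0.1627 / 0.20308 ≈ 0.8012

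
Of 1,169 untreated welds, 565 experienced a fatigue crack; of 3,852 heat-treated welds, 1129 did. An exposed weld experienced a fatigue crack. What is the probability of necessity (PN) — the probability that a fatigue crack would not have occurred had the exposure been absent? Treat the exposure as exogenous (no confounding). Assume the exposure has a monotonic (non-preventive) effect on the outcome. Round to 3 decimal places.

PN ≈ 0.394

p₁ = P(outcome | exposed) = 565/1169 = 0.48332
p₀ = P(outcome | unexposed) = 1129/3852 = 0.29309
Under exogeneity and monotonicity, PN = (p₁ − p₀) / p₁.
PN = (0.48332 − 0.29309) / 0.48332 = 0.19022 / 0.48332 ≈ 0.3936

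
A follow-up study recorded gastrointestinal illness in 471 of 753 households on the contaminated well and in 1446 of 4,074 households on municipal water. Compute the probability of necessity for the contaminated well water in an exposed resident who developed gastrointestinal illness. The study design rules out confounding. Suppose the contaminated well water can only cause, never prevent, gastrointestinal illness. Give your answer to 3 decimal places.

p₁ = P(outcome | exposed) = 471/753 = 0.6255
p₀ = P(outcome | unexposed) = 1446/4074 = 0.35493
Under exogeneity and monotonicity, PN = (p₁ − p₀) / p₁.
PN = (0.6255 − 0.35493) / 0.6255 = 0.27056 / 0.6255 ≈ 0.4326

PN ≈ 0.433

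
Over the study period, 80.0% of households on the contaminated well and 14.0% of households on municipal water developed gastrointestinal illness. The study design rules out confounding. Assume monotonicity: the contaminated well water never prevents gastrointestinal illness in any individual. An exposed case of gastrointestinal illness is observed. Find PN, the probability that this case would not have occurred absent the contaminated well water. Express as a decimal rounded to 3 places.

PN ≈ 0.825

p₁ = 0.8, p₀ = 0.14.
Under exogeneity and monotonicity, PN = (p₁ − p₀) / p₁.
PN = (0.8 − 0.14) / 0.8 = 0.66 / 0.8 ≈ 0.8250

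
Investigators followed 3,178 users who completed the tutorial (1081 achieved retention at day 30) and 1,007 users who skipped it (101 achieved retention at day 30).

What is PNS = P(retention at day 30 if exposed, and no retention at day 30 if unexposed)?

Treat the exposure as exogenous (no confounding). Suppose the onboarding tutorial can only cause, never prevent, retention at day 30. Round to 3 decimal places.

p₁ = P(outcome | exposed) = 1081/3178 = 0.34015
p₀ = P(outcome | unexposed) = 101/1007 = 0.1003
Under exogeneity and monotonicity, PNS = p₁ − p₀.
PNS = 0.34015 − 0.1003 = 0.23985

PNS ≈ 0.240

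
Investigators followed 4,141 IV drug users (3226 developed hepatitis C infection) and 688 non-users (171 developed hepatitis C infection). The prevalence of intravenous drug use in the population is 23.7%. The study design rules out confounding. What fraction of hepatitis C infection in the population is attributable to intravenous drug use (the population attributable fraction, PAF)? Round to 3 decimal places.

p₁ = P(outcome | exposed) = 3226/4141 = 0.77904
p₀ = P(outcome | unexposed) = 171/688 = 0.24855
Overall risk P(Y=1) = π·p₁ + (1−π)·p₀ = 0.237×0.77904 + 0.763×0.24855 = 0.37427.
Under exogeneity, PAF = [P(Y=1) − p₀] / P(Y=1).
PAF = (0.37427 − 0.24855) / 0.37427 ≈ 0.3359

PAF ≈ 0.336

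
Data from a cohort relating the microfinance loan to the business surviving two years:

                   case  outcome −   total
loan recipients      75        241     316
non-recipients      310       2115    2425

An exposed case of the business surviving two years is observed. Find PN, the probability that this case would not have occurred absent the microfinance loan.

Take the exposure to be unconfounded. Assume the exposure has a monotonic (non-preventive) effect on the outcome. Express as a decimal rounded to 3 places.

PN ≈ 0.461

p₁ = P(outcome | exposed) = 75/316 = 0.23734
p₀ = P(outcome | unexposed) = 310/2425 = 0.12784
Under exogeneity and monotonicity, PN = (p₁ − p₀)/p₁.
PN = (0.23734 − 0.12784) / 0.23734 ≈ 0.4614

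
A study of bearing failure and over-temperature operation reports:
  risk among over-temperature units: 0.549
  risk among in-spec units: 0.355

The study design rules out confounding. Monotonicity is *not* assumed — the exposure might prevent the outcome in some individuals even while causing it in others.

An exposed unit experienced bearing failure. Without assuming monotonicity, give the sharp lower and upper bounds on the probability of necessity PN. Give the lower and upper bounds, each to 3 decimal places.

Let p₁ = 0.549, p₀ = 0.355.
Under exogeneity alone the bounds on PN are max{0,(p₁−p₀)/p₁} ≤ PN ≤ min{1,(1−p₀)/p₁}.
  lower = (p₁ − p₀)/p₁ = 0.194 / 0.549 ≈ 0.3534
  upper = min{1, (1 − p₀)/p₁} = 0.645 / 0.549 ≈ 1.1749 → capped at 1

0.353 ≤ PN ≤ 1.000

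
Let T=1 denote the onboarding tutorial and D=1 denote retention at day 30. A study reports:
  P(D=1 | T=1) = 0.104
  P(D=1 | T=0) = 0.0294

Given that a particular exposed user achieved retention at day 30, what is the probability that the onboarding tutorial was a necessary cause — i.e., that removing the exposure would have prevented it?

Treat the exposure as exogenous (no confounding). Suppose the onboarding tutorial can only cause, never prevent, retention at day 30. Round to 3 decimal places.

Let p₁ = 0.104, p₀ = 0.0294.
Under exogeneity and monotonicity, PN = (p₁ − p₀) / p₁.
PN = (0.104 − 0.0294) / 0.104 = 0.0746 / 0.104 ≈ 0.7173

PN ≈ 0.717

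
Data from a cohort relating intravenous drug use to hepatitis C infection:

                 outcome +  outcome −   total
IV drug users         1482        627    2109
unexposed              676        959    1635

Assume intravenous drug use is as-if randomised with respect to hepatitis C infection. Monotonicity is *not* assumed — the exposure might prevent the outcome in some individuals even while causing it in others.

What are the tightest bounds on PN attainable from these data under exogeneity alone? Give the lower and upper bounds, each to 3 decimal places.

0.412 ≤ PN ≤ 0.835

p₁ = P(outcome | exposed) = 1482/2109 = 0.7027
p₀ = P(outcome | unexposed) = 676/1635 = 0.41346
Under exogeneity alone the bounds on PN are max{0,(p₁−p₀)/p₁} ≤ PN ≤ min{1,(1−p₀)/p₁}.
  lower = (p₁ − p₀)/p₁ = 0.28925 / 0.7027 ≈ 0.4116
  upper = min{1, (1 − p₀)/p₁} = 0.58654 / 0.7027 ≈ 0.8347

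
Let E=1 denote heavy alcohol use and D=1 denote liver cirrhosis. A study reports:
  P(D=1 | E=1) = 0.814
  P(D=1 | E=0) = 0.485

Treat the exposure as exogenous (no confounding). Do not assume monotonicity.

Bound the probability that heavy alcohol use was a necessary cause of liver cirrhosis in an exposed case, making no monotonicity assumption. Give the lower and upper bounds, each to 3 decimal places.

Let p₁ = 0.814, p₀ = 0.485.
Under exogeneity alone the bounds on PN are max{0,(p₁−p₀)/p₁} ≤ PN ≤ min{1,(1−p₀)/p₁}.
  lower = (p₁ − p₀)/p₁ = 0.329 / 0.814 ≈ 0.4042
  upper = min{1, (1 − p₀)/p₁} = 0.515 / 0.814 ≈ 0.6327

0.404 ≤ PN ≤ 0.633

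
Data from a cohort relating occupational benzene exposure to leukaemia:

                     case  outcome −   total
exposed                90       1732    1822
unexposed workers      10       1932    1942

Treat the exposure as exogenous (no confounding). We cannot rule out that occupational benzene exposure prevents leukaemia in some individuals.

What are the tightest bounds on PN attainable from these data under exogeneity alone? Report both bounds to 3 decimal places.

p₁ = P(outcome | exposed) = 90/1822 = 0.049396
p₀ = P(outcome | unexposed) = 10/1942 = 0.0051493
Under exogeneity alone the bounds on PN are max{0,(p₁−p₀)/p₁} ≤ PN ≤ min{1,(1−p₀)/p₁}.
  lower = (p₁ − p₀)/p₁ = 0.044247 / 0.049396 ≈ 0.8958
  upper = min{1, (1 − p₀)/p₁} = 0.99485 / 0.049396 ≈ 20.1402 → capped at 1

0.896 ≤ PN ≤ 1.000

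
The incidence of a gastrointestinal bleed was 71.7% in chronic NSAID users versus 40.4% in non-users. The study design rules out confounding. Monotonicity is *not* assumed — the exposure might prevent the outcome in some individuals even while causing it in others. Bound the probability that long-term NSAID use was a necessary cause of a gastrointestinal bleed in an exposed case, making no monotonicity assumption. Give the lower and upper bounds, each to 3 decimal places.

p₁ = 0.717, p₀ = 0.404.
Under exogeneity alone the bounds on PN are max{0,(p₁−p₀)/p₁} ≤ PN ≤ min{1,(1−p₀)/p₁}.
  lower = (p₁ − p₀)/p₁ = 0.313 / 0.717 ≈ 0.4365
  upper = min{1, (1 − p₀)/p₁} = 0.596 / 0.717 ≈ 0.8312

0.437 ≤ PN ≤ 0.831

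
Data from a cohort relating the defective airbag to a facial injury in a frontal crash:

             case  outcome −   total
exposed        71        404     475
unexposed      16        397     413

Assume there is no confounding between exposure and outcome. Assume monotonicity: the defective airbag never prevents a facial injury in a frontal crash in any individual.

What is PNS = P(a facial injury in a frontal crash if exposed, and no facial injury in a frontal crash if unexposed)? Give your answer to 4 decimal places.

p₁ = P(outcome | exposed) = 71/475 = 0.14947
p₀ = P(outcome | unexposed) = 16/413 = 0.038741
Under exogeneity and monotonicity, PNS = p₁ − p₀.
PNS = 0.14947 − 0.038741 = 0.11073

PNS ≈ 0.1107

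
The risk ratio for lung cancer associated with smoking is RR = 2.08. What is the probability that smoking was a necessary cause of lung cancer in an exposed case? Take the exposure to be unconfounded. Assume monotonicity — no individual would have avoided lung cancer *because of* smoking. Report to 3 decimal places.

PN ≈ 0.519

Under exogeneity and monotonicity, PN = (RR − 1) / RR = 1 − 1/RR.
PN = (2.08 − 1) / 2.08 = 1.08 / 2.08 ≈ 0.5192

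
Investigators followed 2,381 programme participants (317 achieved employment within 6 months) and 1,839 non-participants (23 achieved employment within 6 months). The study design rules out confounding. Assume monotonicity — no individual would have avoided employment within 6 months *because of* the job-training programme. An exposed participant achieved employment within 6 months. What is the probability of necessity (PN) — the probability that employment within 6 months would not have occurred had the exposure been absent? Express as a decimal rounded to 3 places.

PN ≈ 0.906

p₁ = P(outcome | exposed) = 317/2381 = 0.13314
p₀ = P(outcome | unexposed) = 23/1839 = 0.012507
Under exogeneity and monotonicity, PN = (p₁ − p₀) / p₁.
PN = (0.13314 − 0.012507) / 0.13314 = 0.12063 / 0.13314 ≈ 0.9061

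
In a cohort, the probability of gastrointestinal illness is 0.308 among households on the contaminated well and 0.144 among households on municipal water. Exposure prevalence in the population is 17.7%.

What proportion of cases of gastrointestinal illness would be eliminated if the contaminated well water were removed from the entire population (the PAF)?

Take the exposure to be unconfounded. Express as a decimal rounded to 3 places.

Let p₁ = 0.308, p₀ = 0.144.
Overall risk P(Y=1) = π·p₁ + (1−π)·p₀ = 0.177×0.308 + 0.823×0.144 = 0.17303.
Under exogeneity, PAF = [P(Y=1) − p₀] / P(Y=1).
PAF = (0.17303 − 0.144) / 0.17303 ≈ 0.1678

PAF ≈ 0.168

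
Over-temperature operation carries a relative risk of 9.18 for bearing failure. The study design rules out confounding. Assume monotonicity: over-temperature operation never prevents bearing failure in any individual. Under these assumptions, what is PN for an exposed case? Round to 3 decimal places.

PN ≈ 0.891

Under exogeneity and monotonicity, PN = (RR − 1) / RR = 1 − 1/RR.
PN = (9.18 − 1) / 9.18 = 8.18 / 9.18 ≈ 0.8911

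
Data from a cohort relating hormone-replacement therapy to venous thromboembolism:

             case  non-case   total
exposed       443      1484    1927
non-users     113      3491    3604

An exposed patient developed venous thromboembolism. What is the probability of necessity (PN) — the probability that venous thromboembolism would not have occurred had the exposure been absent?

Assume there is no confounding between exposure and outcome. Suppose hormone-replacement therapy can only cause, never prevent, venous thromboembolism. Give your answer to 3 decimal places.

p₁ = P(outcome | exposed) = 443/1927 = 0.22989
p₀ = P(outcome | unexposed) = 113/3604 = 0.031354
Under exogeneity and monotonicity, PN = (p₁ − p₀)/p₁.
PN = (0.22989 − 0.031354) / 0.22989 ≈ 0.8636

PN ≈ 0.864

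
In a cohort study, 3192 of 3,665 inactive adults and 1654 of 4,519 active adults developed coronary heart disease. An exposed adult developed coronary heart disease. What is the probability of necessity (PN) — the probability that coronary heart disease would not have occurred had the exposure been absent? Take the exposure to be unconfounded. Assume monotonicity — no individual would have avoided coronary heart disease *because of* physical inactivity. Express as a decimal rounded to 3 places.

PN ≈ 0.580

p₁ = P(outcome | exposed) = 3192/3665 = 0.87094
p₀ = P(outcome | unexposed) = 1654/4519 = 0.36601
Under exogeneity and monotonicity, PN = (p₁ − p₀) / p₁.
PN = (0.87094 − 0.36601) / 0.87094 = 0.50493 / 0.87094 ≈ 0.5798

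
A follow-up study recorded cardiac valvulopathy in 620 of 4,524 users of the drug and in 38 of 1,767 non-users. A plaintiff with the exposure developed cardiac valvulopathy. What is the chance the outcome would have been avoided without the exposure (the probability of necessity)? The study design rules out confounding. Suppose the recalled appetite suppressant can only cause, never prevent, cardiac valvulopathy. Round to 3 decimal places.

PN ≈ 0.843

p₁ = P(outcome | exposed) = 620/4524 = 0.13705
p₀ = P(outcome | unexposed) = 38/1767 = 0.021505
Under exogeneity and monotonicity, PN = (p₁ − p₀) / p₁.
PN = (0.13705 − 0.021505) / 0.13705 = 0.11554 / 0.13705 ≈ 0.8431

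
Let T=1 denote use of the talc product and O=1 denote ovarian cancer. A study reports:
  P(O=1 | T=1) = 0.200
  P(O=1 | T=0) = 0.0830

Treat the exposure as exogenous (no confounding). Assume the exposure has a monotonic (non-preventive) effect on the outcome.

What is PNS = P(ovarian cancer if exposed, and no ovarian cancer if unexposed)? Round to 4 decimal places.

PNS ≈ 0.1170

Let p₁ = 0.2, p₀ = 0.083.
Under exogeneity and monotonicity, PNS = p₁ − p₀.
PNS = 0.2 − 0.083 = 0.117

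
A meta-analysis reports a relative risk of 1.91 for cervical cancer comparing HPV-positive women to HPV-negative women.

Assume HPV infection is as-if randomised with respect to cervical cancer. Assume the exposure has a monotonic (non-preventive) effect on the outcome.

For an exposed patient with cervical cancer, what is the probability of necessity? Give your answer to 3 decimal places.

Under exogeneity and monotonicity, PN = (RR − 1) / RR = 1 − 1/RR.
PN = (1.91 − 1) / 1.91 = 0.91 / 1.91 ≈ 0.4764

PN ≈ 0.476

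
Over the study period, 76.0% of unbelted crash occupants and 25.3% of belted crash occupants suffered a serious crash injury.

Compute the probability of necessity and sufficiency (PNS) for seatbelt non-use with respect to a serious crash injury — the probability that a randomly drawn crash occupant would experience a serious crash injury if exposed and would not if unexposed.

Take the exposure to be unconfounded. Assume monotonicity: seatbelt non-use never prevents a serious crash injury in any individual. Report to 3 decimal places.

p₁ = 0.76, p₀ = 0.253.
Under exogeneity and monotonicity, PNS = p₁ − p₀.
PNS = 0.76 − 0.253 = 0.507

PNS ≈ 0.507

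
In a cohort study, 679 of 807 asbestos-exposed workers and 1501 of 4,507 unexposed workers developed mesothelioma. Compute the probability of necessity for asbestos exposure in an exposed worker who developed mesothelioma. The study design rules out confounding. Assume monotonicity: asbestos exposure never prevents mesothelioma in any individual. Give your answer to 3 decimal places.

PN ≈ 0.604

p₁ = P(outcome | exposed) = 679/807 = 0.84139
p₀ = P(outcome | unexposed) = 1501/4507 = 0.33304
Under exogeneity and monotonicity, PN = (p₁ − p₀) / p₁.
PN = (0.84139 − 0.33304) / 0.84139 = 0.50835 / 0.84139 ≈ 0.6042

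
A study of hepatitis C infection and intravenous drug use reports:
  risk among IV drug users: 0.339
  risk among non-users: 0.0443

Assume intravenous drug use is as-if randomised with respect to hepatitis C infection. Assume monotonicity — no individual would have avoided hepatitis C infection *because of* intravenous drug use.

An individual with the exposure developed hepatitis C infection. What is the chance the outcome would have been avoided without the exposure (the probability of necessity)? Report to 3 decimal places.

Let p₁ = 0.339, p₀ = 0.0443.
Under exogeneity and monotonicity, PN = (p₁ − p₀) / p₁.
PN = (0.339 − 0.0443) / 0.339 = 0.2947 / 0.339 ≈ 0.8693

PN ≈ 0.869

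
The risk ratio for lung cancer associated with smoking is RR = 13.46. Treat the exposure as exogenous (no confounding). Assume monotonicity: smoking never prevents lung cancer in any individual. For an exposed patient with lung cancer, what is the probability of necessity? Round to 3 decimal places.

PN ≈ 0.926

Under exogeneity and monotonicity, PN = (RR − 1) / RR = 1 − 1/RR.
PN = (13.46 − 1) / 13.46 = 12.46 / 13.46 ≈ 0.9257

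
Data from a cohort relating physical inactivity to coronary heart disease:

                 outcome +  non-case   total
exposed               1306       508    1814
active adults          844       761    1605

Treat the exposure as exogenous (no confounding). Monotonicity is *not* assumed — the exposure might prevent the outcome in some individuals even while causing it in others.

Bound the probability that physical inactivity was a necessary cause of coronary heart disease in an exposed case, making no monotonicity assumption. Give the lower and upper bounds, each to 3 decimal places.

0.270 ≤ PN ≤ 0.659

p₁ = P(outcome | exposed) = 1306/1814 = 0.71996
p₀ = P(outcome | unexposed) = 844/1605 = 0.52586
Under exogeneity alone the bounds on PN are max{0,(p₁−p₀)/p₁} ≤ PN ≤ min{1,(1−p₀)/p₁}.
  lower = (p₁ − p₀)/p₁ = 0.1941 / 0.71996 ≈ 0.2696
  upper = min{1, (1 − p₀)/p₁} = 0.47414 / 0.71996 ≈ 0.6586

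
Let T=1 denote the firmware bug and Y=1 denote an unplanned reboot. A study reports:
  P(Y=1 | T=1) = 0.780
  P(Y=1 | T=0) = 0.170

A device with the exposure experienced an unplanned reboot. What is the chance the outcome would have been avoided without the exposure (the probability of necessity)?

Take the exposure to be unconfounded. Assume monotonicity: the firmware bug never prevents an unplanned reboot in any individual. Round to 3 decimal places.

PN ≈ 0.782

Let p₁ = 0.78, p₀ = 0.17.
Under exogeneity and monotonicity, PN = (p₁ − p₀) / p₁.
PN = (0.78 − 0.17) / 0.78 = 0.61 / 0.78 ≈ 0.7821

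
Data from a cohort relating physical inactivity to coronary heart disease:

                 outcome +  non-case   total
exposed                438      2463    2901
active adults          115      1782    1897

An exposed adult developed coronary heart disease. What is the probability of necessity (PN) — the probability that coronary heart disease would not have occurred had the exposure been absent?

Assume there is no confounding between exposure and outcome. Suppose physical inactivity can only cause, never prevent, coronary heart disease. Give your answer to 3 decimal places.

PN ≈ 0.598

p₁ = P(outcome | exposed) = 438/2901 = 0.15098
p₀ = P(outcome | unexposed) = 115/1897 = 0.060622
Under exogeneity and monotonicity, PN = (p₁ − p₀) / p₁.
PN = (0.15098 − 0.060622) / 0.15098 = 0.09036 / 0.15098 ≈ 0.5985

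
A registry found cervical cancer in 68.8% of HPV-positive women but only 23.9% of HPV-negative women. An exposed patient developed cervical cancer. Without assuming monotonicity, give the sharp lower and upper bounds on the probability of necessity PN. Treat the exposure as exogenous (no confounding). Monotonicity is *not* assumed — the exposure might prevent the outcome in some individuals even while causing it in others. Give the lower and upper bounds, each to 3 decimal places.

0.653 ≤ PN ≤ 1.000

p₁ = 0.688, p₀ = 0.239.
Under exogeneity alone the bounds on PN are max{0,(p₁−p₀)/p₁} ≤ PN ≤ min{1,(1−p₀)/p₁}.
  lower = (p₁ − p₀)/p₁ = 0.449 / 0.688 ≈ 0.6526
  upper = min{1, (1 − p₀)/p₁} = 0.761 / 0.688 ≈ 1.1061 → capped at 1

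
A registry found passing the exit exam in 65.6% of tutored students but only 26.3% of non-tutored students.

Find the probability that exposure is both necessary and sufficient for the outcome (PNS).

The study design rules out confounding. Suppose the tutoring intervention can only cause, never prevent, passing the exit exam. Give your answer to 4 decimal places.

PNS ≈ 0.3930

p₁ = 0.656, p₀ = 0.263.
Under exogeneity and monotonicity, PNS = p₁ − p₀.
PNS = 0.656 − 0.263 = 0.393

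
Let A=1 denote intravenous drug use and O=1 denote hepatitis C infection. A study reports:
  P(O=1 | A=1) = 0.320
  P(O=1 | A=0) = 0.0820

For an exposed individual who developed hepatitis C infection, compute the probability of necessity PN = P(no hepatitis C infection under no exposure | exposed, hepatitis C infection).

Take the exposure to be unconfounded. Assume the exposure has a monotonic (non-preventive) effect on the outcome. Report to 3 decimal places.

Let p₁ = 0.32, p₀ = 0.082.
Under exogeneity and monotonicity, PN = (p₁ − p₀) / p₁.
PN = (0.32 − 0.082) / 0.32 = 0.238 / 0.32 ≈ 0.7437

PN ≈ 0.744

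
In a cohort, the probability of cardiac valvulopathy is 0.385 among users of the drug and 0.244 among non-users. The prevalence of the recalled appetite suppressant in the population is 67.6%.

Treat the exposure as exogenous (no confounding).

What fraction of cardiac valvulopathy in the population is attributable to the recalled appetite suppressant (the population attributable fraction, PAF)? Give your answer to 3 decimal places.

PAF ≈ 0.281

Let p₁ = 0.385, p₀ = 0.244.
Overall risk P(Y=1) = π·p₁ + (1−π)·p₀ = 0.676×0.385 + 0.324×0.244 = 0.33932.
Under exogeneity, PAF = [P(Y=1) − p₀] / P(Y=1).
PAF = (0.33932 − 0.244) / 0.33932 ≈ 0.2809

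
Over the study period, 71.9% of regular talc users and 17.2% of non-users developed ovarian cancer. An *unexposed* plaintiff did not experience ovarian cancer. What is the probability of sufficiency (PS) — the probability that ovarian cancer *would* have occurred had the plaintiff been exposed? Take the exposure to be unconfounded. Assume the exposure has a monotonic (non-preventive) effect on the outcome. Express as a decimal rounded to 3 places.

PS ≈ 0.661

p₁ = 0.719, p₀ = 0.172.
Under exogeneity and monotonicity, PS = (p₁ − p₀) / (1 − p₀).
PS = (0.719 − 0.172) / (1 − 0.172) = 0.547 / 0.828 ≈ 0.6606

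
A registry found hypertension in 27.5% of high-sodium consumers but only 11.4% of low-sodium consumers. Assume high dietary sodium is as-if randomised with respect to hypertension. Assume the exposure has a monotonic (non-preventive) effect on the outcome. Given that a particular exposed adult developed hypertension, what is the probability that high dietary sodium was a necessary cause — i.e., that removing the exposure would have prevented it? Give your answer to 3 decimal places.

p₁ = 0.275, p₀ = 0.114.
Under exogeneity and monotonicity, PN = (p₁ − p₀) / p₁.
PN = (0.275 − 0.114) / 0.275 = 0.161 / 0.275 ≈ 0.5855

PN ≈ 0.585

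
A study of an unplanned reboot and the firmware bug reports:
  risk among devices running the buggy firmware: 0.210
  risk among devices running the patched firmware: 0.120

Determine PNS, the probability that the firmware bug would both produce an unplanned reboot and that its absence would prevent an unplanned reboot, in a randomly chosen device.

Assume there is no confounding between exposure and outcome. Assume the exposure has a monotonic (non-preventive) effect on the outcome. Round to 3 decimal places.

Let p₁ = 0.21, p₀ = 0.12.
Under exogeneity and monotonicity, PNS = p₁ − p₀.
PNS = 0.21 − 0.12 = 0.09

PNS ≈ 0.090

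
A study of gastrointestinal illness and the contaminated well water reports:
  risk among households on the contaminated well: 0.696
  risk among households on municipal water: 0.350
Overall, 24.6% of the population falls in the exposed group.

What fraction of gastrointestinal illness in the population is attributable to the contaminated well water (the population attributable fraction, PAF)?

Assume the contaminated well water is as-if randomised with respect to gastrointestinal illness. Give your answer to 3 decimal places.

Let p₁ = 0.696, p₀ = 0.35.
Overall risk P(Y=1) = π·p₁ + (1−π)·p₀ = 0.246×0.696 + 0.754×0.35 = 0.43512.
Under exogeneity, PAF = [P(Y=1) − p₀] / P(Y=1).
PAF = (0.43512 − 0.35) / 0.43512 ≈ 0.1956

PAF ≈ 0.196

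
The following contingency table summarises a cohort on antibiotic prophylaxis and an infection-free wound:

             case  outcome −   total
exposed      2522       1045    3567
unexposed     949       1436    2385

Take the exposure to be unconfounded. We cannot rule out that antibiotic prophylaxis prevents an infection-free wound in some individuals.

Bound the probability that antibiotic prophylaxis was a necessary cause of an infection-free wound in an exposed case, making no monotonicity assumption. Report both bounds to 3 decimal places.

0.437 ≤ PN ≤ 0.852

p₁ = P(outcome | exposed) = 2522/3567 = 0.70704
p₀ = P(outcome | unexposed) = 949/2385 = 0.3979
Under exogeneity alone the bounds on PN are max{0,(p₁−p₀)/p₁} ≤ PN ≤ min{1,(1−p₀)/p₁}.
  lower = (p₁ − p₀)/p₁ = 0.30913 / 0.70704 ≈ 0.4372
  upper = min{1, (1 − p₀)/p₁} = 0.6021 / 0.70704 ≈ 0.8516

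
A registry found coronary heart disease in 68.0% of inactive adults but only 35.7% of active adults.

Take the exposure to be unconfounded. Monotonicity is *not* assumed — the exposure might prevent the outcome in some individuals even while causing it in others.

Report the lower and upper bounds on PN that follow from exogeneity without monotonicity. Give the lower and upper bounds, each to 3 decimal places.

0.475 ≤ PN ≤ 0.946

p₁ = 0.68, p₀ = 0.357.
Under exogeneity alone the bounds on PN are max{0,(p₁−p₀)/p₁} ≤ PN ≤ min{1,(1−p₀)/p₁}.
  lower = (p₁ − p₀)/p₁ = 0.323 / 0.68 ≈ 0.4750
  upper = min{1, (1 − p₀)/p₁} = 0.643 / 0.68 ≈ 0.9456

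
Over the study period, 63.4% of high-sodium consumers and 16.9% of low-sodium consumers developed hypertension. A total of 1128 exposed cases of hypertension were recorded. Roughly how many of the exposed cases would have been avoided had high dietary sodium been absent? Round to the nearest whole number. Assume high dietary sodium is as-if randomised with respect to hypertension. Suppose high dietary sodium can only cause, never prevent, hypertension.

p₁ = 0.634, p₀ = 0.169.
PN = (p₁ − p₀)/p₁ = (0.634 − 0.169) / 0.634 ≈ 0.73344.
Attributable cases ≈ PN × (exposed cases) = 0.73344 × 1128 ≈ 827.32.

about 827 cases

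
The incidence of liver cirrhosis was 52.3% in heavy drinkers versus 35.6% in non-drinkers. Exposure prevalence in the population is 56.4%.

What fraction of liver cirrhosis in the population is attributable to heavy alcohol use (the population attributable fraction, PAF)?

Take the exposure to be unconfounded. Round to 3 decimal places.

PAF ≈ 0.209

p₁ = 0.523, p₀ = 0.356.
Overall risk P(Y=1) = π·p₁ + (1−π)·p₀ = 0.564×0.523 + 0.436×0.356 = 0.45019.
Under exogeneity, PAF = [P(Y=1) − p₀] / P(Y=1).
PAF = (0.45019 − 0.356) / 0.45019 ≈ 0.2092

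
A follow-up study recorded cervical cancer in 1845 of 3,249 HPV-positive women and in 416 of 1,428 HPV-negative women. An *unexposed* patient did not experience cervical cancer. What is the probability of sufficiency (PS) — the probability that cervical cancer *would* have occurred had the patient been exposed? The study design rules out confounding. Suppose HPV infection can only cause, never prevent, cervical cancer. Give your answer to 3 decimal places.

PS ≈ 0.390

p₁ = P(outcome | exposed) = 1845/3249 = 0.56787
p₀ = P(outcome | unexposed) = 416/1428 = 0.29132
Under exogeneity and monotonicity, PS = (p₁ − p₀) / (1 − p₀).
PS = (0.56787 − 0.29132) / (1 − 0.29132) = 0.27655 / 0.70868 ≈ 0.3902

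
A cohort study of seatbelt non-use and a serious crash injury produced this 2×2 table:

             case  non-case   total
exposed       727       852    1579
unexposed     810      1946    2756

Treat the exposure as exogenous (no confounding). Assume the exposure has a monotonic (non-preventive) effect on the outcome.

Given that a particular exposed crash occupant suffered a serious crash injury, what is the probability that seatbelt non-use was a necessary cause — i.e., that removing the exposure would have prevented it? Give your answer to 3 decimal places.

p₁ = P(outcome | exposed) = 727/1579 = 0.46042
p₀ = P(outcome | unexposed) = 810/2756 = 0.2939
Under exogeneity and monotonicity, PN = (p₁ − p₀) / p₁.
PN = (0.46042 − 0.2939) / 0.46042 = 0.16651 / 0.46042 ≈ 0.3617

PN ≈ 0.362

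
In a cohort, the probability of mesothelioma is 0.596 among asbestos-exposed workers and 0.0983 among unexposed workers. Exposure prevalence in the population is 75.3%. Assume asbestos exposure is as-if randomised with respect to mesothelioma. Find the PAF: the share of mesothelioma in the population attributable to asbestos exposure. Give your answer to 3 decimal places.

Let p₁ = 0.596, p₀ = 0.0983.
Overall risk P(Y=1) = π·p₁ + (1−π)·p₀ = 0.753×0.596 + 0.247×0.0983 = 0.47307.
Under exogeneity, PAF = [P(Y=1) − p₀] / P(Y=1).
PAF = (0.47307 − 0.0983) / 0.47307 ≈ 0.7922

PAF ≈ 0.792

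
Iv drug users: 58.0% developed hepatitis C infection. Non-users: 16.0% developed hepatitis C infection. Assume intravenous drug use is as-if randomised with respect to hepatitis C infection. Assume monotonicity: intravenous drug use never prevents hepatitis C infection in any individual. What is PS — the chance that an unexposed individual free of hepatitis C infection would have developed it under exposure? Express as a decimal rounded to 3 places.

p₁ = 0.58, p₀ = 0.16.
Under exogeneity and monotonicity, PS = (p₁ − p₀) / (1 − p₀).
PS = (0.58 − 0.16) / (1 − 0.16) = 0.42 / 0.84 ≈ 0.5000

PS ≈ 0.500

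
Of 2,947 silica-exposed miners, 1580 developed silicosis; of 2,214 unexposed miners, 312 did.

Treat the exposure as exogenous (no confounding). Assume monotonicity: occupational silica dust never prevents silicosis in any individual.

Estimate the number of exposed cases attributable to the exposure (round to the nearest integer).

p₁ = P(outcome | exposed) = 1580/2947 = 0.53614
p₀ = P(outcome | unexposed) = 312/2214 = 0.14092
PN = (p₁ − p₀)/p₁ = (0.53614 − 0.14092) / 0.53614 ≈ 0.73715.
Attributable cases ≈ PN × (exposed cases) = 0.73715 × 1580 ≈ 1164.70.

about 1165 cases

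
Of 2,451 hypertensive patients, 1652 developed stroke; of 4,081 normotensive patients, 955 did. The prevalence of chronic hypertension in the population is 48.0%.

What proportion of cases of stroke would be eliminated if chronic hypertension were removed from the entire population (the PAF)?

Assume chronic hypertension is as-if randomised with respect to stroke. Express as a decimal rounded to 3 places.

PAF ≈ 0.474

p₁ = P(outcome | exposed) = 1652/2451 = 0.67401
p₀ = P(outcome | unexposed) = 955/4081 = 0.23401
Overall risk P(Y=1) = π·p₁ + (1−π)·p₀ = 0.48×0.67401 + 0.52×0.23401 = 0.44521.
Under exogeneity, PAF = [P(Y=1) − p₀] / P(Y=1).
PAF = (0.44521 − 0.23401) / 0.44521 ≈ 0.4744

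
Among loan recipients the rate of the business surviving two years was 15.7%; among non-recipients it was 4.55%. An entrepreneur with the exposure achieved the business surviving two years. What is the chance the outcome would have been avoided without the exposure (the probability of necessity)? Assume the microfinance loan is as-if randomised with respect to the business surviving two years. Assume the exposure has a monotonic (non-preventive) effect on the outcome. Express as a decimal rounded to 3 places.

PN ≈ 0.710

p₁ = 0.157, p₀ = 0.0455.
Under exogeneity and monotonicity, PN = (p₁ − p₀) / p₁.
PN = (0.157 − 0.0455) / 0.157 = 0.1115 / 0.157 ≈ 0.7102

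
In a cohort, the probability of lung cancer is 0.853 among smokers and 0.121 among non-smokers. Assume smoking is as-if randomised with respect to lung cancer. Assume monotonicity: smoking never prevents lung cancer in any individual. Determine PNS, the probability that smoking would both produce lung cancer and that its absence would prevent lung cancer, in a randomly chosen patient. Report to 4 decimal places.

PNS ≈ 0.7320

Let p₁ = 0.853, p₀ = 0.121.
Under exogeneity and monotonicity, PNS = p₁ − p₀.
PNS = 0.853 − 0.121 = 0.732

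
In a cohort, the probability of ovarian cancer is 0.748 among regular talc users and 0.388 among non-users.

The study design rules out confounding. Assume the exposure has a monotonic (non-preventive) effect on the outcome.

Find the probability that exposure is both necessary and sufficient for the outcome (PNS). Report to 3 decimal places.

PNS ≈ 0.360

Let p₁ = 0.748, p₀ = 0.388.
Under exogeneity and monotonicity, PNS = p₁ − p₀.
PNS = 0.748 − 0.388 = 0.36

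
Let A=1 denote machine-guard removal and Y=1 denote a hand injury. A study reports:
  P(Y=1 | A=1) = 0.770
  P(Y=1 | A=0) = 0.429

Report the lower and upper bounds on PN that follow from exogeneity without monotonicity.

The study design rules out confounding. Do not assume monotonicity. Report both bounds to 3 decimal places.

0.443 ≤ PN ≤ 0.742

Let p₁ = 0.77, p₀ = 0.429.
Under exogeneity alone the bounds on PN are max{0,(p₁−p₀)/p₁} ≤ PN ≤ min{1,(1−p₀)/p₁}.
  lower = (p₁ − p₀)/p₁ = 0.341 / 0.77 ≈ 0.4429
  upper = min{1, (1 − p₀)/p₁} = 0.571 / 0.77 ≈ 0.7416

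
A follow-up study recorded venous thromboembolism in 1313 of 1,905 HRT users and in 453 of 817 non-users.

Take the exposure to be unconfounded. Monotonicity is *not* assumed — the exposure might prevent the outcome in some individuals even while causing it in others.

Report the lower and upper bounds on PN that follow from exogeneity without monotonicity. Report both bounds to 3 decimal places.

0.196 ≤ PN ≤ 0.646

p₁ = P(outcome | exposed) = 1313/1905 = 0.68924
p₀ = P(outcome | unexposed) = 453/817 = 0.55447
Under exogeneity alone the bounds on PN are max{0,(p₁−p₀)/p₁} ≤ PN ≤ min{1,(1−p₀)/p₁}.
  lower = (p₁ − p₀)/p₁ = 0.13477 / 0.68924 ≈ 0.1955
  upper = min{1, (1 − p₀)/p₁} = 0.44553 / 0.68924 ≈ 0.6464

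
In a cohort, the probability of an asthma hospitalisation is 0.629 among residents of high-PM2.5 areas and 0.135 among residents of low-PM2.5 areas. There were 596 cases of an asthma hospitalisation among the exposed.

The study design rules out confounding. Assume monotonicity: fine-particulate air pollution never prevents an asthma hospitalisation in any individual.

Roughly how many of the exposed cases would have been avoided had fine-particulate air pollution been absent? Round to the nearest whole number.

about 468 cases

Let p₁ = 0.629, p₀ = 0.135.
PN = (p₁ − p₀)/p₁ = (0.629 − 0.135) / 0.629 ≈ 0.78537.
Attributable cases ≈ PN × (exposed cases) = 0.78537 × 596 ≈ 468.08.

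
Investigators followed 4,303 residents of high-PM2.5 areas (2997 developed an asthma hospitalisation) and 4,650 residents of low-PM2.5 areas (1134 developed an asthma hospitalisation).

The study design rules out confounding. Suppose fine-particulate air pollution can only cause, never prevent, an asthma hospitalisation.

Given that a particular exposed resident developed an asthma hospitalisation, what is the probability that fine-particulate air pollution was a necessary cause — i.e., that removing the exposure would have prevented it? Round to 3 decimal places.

PN ≈ 0.650

p₁ = P(outcome | exposed) = 2997/4303 = 0.69649
p₀ = P(outcome | unexposed) = 1134/4650 = 0.24387
Under exogeneity and monotonicity, PN = (p₁ − p₀) / p₁.
PN = (0.69649 − 0.24387) / 0.69649 = 0.45262 / 0.69649 ≈ 0.6499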